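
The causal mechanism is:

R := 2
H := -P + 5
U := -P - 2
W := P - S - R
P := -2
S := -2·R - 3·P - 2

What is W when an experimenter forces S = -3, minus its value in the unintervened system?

The intervention breaks the incoming arrows to S: S := -2·R - 3·P - 2 no longer applies, and S = -3.
W = P - S - R  [with P=-2, S=-3, R=2]  = -1
Without intervention: S = -2·R - 3·P - 2  [with R=2, P=-2]  = 0; W = P - S - R  [with P=-2, S=0, R=2]  = -4.
Change = -1 − (-4) = 3.

3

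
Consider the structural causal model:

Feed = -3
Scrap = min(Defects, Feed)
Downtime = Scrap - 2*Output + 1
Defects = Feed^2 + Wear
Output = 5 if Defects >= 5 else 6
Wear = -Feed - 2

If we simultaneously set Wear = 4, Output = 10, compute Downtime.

Setting Wear = 4, Output = 10 by intervention discards those variables' equations.
Defects = Feed^2 + Wear  [with Feed=-3, Wear=4]  = 13
Scrap = min(Defects, Feed)  [with Defects=13, Feed=-3]  = -3
Downtime = Scrap - 2*Output + 1  [with Scrap=-3, Output=10]  = -22

-22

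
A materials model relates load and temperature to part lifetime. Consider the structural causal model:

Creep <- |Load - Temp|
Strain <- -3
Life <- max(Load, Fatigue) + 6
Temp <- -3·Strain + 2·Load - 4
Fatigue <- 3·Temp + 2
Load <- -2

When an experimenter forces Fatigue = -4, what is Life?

The intervention breaks the incoming arrows to Fatigue: Fatigue <- 3·Temp + 2 no longer applies, and Fatigue = -4.
Life = max(Load, Fatigue) + 6  [with Load=-2, Fatigue=-4]  = 4

4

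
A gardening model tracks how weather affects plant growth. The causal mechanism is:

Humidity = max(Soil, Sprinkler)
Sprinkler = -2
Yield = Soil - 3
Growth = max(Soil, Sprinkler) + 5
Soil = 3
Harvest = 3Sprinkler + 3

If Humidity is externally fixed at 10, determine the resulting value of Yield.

0

Intervening sets Humidity = 10 and removes its equation (Humidity = max(Soil, Sprinkler)).
No directed path runs from Humidity to Yield, so Yield keeps its natural value.
Yield = Soil - 3  [with Soil=3]  = 0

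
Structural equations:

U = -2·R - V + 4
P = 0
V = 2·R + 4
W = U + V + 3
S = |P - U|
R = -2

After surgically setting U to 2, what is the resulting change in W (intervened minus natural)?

Under do(U=2), the mechanism U = -2·R - V + 4 is discarded; U is fixed at 2.
V = 2·R + 4  [with R=-2]  = 0
W = U + V + 3  [with U=2, V=0]  = 5
Without intervention: V = 2·R + 4  [with R=-2]  = 0; U = -2·R - V + 4  [with R=-2, V=0]  = 8; W = U + V + 3  [with U=8, V=0]  = 11.
Change = 5 − 11 = -6.

-6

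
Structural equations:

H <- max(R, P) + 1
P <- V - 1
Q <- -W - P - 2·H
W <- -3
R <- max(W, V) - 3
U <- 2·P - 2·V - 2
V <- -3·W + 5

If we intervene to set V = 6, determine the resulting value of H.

do(V=6) replaces the equation V <- -3·W + 5 with the constant V = 6.
R = max(W, V) - 3  [with W=-3, V=6]  = 3
P = V - 1  [with V=6]  = 5
H = max(R, P) + 1  [with R=3, P=5]  = 6

6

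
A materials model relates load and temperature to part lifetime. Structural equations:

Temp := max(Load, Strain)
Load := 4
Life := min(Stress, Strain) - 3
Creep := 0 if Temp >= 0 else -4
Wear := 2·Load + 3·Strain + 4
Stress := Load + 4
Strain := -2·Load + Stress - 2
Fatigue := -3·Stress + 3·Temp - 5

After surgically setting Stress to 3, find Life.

-10

do(Stress=3) replaces the equation Stress := Load + 4 with the constant Stress = 3.
Strain = -2·Load + Stress - 2  [with Load=4, Stress=3]  = -7
Life = min(Stress, Strain) - 3  [with Stress=3, Strain=-7]  = -10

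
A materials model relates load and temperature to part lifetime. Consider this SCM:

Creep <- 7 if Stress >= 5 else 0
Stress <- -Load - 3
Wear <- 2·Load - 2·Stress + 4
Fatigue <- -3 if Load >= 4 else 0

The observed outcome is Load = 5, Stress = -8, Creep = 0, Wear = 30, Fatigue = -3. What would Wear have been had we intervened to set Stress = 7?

Under do(Stress=7), the mechanism Stress <- -Load - 3 is discarded; Stress is fixed at 7.
Wear = 2·Load - 2·Stress + 4  [with Load=5, Stress=7]  = 0

0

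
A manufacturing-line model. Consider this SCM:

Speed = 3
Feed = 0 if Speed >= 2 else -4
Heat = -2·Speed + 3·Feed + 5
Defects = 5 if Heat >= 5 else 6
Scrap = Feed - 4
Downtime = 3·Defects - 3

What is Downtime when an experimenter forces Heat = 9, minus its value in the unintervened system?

-3

The intervention breaks the incoming arrows to Heat: Heat = -2·Speed + 3·Feed + 5 no longer applies, and Heat = 9.
Defects = 5 if Heat >= 5 else 6  [with Heat=9]  = 5
Downtime = 3·Defects - 3  [with Defects=5]  = 12
Without intervention: Feed = 0 if Speed >= 2 else -4  [with Speed=3]  = 0; Heat = -2·Speed + 3·Feed + 5  [with Speed=3, Feed=0]  = -1; Defects = 5 if Heat >= 5 else 6  [with Heat=-1]  = 6; Downtime = 3·Defects - 3  [with Defects=6]  = 15.
Change = 12 − 15 = -3.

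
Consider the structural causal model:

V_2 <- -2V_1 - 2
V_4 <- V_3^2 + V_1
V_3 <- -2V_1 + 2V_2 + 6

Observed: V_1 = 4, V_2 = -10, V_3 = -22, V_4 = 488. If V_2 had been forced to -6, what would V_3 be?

-14

The intervention breaks the incoming arrows to V_2: V_2 <- -2V_1 - 2 no longer applies, and V_2 = -6.
V_3 = -2V_1 + 2V_2 + 6  [with V_1=4, V_2=-6]  = -14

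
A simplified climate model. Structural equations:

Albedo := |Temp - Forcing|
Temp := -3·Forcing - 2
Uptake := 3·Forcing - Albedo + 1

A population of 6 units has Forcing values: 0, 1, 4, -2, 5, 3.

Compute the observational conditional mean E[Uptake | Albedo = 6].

-6.5

Conditioning on Albedo=6 selects the 2 unit(s) with Forcing ∈ {1, -2}. Their Uptake values: -2, -11. Mean = -6.5.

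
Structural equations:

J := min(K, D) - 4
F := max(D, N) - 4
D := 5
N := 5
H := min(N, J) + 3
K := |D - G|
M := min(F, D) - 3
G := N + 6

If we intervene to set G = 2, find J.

The intervention breaks the incoming arrows to G: G := N + 6 no longer applies, and G = 2.
K = |D - G|  [with D=5, G=2]  = 3
J = min(K, D) - 4  [with K=3, D=5]  = -1

-1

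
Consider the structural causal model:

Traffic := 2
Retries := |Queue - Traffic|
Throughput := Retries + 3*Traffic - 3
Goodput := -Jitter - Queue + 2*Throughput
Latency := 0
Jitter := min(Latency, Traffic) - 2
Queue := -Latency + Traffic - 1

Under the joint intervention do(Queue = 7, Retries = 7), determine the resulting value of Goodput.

Under do(Queue = 7, Retries = 7), each intervened variable's structural equation is replaced by its fixed value.
Jitter = min(Latency, Traffic) - 2  [with Latency=0, Traffic=2]  = -2
Throughput = Retries + 3*Traffic - 3  [with Retries=7, Traffic=2]  = 10
Goodput = -Jitter - Queue + 2*Throughput  [with Jitter=-2, Queue=7, Throughput=10]  = 15

15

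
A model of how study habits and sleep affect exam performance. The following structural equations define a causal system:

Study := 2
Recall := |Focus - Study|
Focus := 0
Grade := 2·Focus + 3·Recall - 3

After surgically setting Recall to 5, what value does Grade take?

12

The intervention breaks the incoming arrows to Recall: Recall := |Focus - Study| no longer applies, and Recall = 5.
Grade = 2·Focus + 3·Recall - 3  [with Focus=0, Recall=5]  = 12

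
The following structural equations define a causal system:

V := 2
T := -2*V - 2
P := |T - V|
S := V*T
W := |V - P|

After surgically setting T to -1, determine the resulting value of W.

1

do(T=-1) replaces the equation T := -2*V - 2 with the constant T = -1.
P = |T - V|  [with T=-1, V=2]  = 3
W = |V - P|  [with V=2, P=3]  = 1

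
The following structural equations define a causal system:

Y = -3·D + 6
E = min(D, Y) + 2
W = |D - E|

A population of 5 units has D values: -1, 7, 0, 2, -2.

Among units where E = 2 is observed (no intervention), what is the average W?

1

Observing E=2 restricts to units where E's equation naturally yields 2: D ∈ {0, 2}. In that subpopulation W = 2, 0, mean 1.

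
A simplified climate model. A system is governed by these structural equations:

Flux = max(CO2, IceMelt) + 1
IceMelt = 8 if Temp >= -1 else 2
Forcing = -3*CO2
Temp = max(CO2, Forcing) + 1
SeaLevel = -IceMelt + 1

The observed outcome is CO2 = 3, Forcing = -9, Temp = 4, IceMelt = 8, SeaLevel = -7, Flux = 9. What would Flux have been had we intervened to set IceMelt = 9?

Under do(IceMelt=9), the mechanism IceMelt = 8 if Temp >= -1 else 2 is discarded; IceMelt is fixed at 9.
Flux = max(CO2, IceMelt) + 1  [with CO2=3, IceMelt=9]  = 10

10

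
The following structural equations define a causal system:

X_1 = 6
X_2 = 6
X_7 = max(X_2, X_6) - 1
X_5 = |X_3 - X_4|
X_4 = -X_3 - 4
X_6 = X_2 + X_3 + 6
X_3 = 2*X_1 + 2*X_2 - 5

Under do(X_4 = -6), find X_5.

Intervening sets X_4 = -6 and removes its equation (X_4 = -X_3 - 4).
X_3 = 2*X_1 + 2*X_2 - 5  [with X_1=6, X_2=6]  = 19
X_5 = |X_3 - X_4|  [with X_3=19, X_4=-6]  = 25

25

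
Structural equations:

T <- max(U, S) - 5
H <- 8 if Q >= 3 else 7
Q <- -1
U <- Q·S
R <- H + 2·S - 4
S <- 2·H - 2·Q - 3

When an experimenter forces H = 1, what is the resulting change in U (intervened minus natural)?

Under do(H=1), the mechanism H <- 8 if Q >= 3 else 7 is discarded; H is fixed at 1.
S = 2·H - 2·Q - 3  [with H=1, Q=-1]  = 1
U = Q·S  [with Q=-1, S=1]  = -1
Without intervention: H = 8 if Q >= 3 else 7  [with Q=-1]  = 7; S = 2·H - 2·Q - 3  [with H=7, Q=-1]  = 13; U = Q·S  [with Q=-1, S=13]  = -13.
Change = -1 − (-13) = 12.

12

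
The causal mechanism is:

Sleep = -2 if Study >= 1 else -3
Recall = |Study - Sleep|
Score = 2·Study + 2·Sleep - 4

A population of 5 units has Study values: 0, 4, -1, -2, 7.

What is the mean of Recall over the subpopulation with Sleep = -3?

2

Observing Sleep=-3 restricts to units where Sleep's equation naturally yields -3: Study ∈ {0, -1, -2}. In that subpopulation Recall = 3, 2, 1, mean 2.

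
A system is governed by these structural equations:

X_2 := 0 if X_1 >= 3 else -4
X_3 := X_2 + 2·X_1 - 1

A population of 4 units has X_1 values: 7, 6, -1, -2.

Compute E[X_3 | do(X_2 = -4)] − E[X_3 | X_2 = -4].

8

Every unit gets X_2=-4 under the intervention. X_3 values become 9, 7, -7, -9; E[X_3|do(X_2=-4)] = 0.
Observing X_2=-4 restricts to units where X_2's equation naturally yields -4: X_1 ∈ {-1, -2}. In that subpopulation X_3 = -7, -9, mean -8.
Difference = 0 − (-8) = 8.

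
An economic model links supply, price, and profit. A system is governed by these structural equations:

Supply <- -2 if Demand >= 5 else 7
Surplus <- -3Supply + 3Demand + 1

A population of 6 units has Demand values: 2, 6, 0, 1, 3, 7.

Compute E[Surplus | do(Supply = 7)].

Under do(Supply=7), Supply's equation is replaced by Supply=7 for every unit. Per-unit Surplus: -14, -2, -20, -17, -11, 1. Mean = -10.5.

-10.5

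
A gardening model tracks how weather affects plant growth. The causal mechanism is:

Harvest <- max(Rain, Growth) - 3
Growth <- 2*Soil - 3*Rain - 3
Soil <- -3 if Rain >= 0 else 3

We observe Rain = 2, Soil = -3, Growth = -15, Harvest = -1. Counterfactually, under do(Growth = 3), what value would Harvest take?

0

The intervention breaks the incoming arrows to Growth: Growth <- 2*Soil - 3*Rain - 3 no longer applies, and Growth = 3.
Harvest = max(Rain, Growth) - 3  [with Rain=2, Growth=3]  = 0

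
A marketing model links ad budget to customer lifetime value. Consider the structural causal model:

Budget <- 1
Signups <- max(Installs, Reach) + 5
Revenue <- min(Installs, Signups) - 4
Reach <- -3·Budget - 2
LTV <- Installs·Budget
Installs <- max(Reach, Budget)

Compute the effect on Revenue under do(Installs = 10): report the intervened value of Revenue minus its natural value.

do(Installs=10) replaces the equation Installs <- max(Reach, Budget) with the constant Installs = 10.
Reach = -3·Budget - 2  [with Budget=1]  = -5
Signups = max(Installs, Reach) + 5  [with Installs=10, Reach=-5]  = 15
Revenue = min(Installs, Signups) - 4  [with Installs=10, Signups=15]  = 6
Without intervention: Reach = -3·Budget - 2  [with Budget=1]  = -5; Installs = max(Reach, Budget)  [with Reach=-5, Budget=1]  = 1; Signups = max(Installs, Reach) + 5  [with Installs=1, Reach=-5]  = 6; Revenue = min(Installs, Signups) - 4  [with Installs=1, Signups=6]  = -3.
Change = 6 − (-3) = 9.

9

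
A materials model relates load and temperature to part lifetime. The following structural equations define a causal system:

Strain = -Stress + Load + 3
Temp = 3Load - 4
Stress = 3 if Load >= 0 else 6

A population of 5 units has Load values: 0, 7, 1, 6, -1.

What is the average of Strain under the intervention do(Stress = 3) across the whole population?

2.6

The intervention sets Stress=3 in all 5 units regardless of Load. Recomputing Strain per unit gives 0, 7, 1, 6, -1; average 2.6.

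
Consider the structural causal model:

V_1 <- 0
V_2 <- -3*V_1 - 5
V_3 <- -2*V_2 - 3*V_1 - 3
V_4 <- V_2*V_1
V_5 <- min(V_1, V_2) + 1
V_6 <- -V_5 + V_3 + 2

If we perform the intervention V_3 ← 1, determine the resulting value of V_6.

7

The intervention breaks the incoming arrows to V_3: V_3 <- -2*V_2 - 3*V_1 - 3 no longer applies, and V_3 = 1.
V_2 = -3*V_1 - 5  [with V_1=0]  = -5
V_5 = min(V_1, V_2) + 1  [with V_1=0, V_2=-5]  = -4
V_6 = -V_5 + V_3 + 2  [with V_5=-4, V_3=1]  = 7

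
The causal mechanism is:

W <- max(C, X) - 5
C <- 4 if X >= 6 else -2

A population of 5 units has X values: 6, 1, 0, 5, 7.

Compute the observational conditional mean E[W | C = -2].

-3

Observing C=-2 restricts to units where C's equation naturally yields -2: X ∈ {1, 0, 5}. In that subpopulation W = -4, -5, 0, mean -3.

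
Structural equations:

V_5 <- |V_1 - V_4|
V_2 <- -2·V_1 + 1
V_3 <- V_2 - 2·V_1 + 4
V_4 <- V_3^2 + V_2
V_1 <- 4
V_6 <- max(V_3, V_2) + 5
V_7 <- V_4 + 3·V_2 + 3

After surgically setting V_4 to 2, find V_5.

Intervening sets V_4 = 2 and removes its equation (V_4 <- V_3^2 + V_2).
V_5 = |V_1 - V_4|  [with V_1=4, V_4=2]  = 2

2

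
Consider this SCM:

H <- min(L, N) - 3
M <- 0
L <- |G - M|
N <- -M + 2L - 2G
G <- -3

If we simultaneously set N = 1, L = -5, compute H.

-8

The joint intervention fixes N = 1, L = -5, removing each variable's own equation.
H = min(L, N) - 3  [with L=-5, N=1]  = -8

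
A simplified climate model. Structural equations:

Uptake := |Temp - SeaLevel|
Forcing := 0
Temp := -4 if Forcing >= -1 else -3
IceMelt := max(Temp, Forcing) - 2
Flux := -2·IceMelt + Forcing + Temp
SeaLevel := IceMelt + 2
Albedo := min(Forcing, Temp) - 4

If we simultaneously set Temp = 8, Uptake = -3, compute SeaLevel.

Setting Temp = 8, Uptake = -3 by intervention discards those variables' equations.
IceMelt = max(Temp, Forcing) - 2  [with Temp=8, Forcing=0]  = 6
SeaLevel = IceMelt + 2  [with IceMelt=6]  = 8

8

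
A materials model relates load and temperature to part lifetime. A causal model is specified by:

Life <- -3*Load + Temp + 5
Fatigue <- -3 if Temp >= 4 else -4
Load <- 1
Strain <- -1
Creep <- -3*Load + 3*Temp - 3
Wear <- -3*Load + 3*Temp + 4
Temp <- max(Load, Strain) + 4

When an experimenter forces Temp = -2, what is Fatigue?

The intervention breaks the incoming arrows to Temp: Temp <- max(Load, Strain) + 4 no longer applies, and Temp = -2.
Fatigue = -3 if Temp >= 4 else -4  [with Temp=-2]  = -4

-4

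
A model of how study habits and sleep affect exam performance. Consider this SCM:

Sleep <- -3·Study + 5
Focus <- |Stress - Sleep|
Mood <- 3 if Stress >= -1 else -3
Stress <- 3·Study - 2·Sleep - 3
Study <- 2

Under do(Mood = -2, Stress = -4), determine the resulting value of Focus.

3

Under do(Mood = -2, Stress = -4), each intervened variable's structural equation is replaced by its fixed value.
Sleep = -3·Study + 5  [with Study=2]  = -1
Focus = |Stress - Sleep|  [with Stress=-4, Sleep=-1]  = 3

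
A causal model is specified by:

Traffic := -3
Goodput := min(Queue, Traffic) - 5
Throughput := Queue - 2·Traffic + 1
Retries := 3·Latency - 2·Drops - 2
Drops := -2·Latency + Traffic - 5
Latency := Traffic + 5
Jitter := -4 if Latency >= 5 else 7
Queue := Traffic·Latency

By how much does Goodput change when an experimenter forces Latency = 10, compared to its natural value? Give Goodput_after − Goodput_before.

do(Latency=10) replaces the equation Latency := Traffic + 5 with the constant Latency = 10.
Queue = Traffic·Latency  [with Traffic=-3, Latency=10]  = -30
Goodput = min(Queue, Traffic) - 5  [with Queue=-30, Traffic=-3]  = -35
Without intervention: Latency = Traffic + 5  [with Traffic=-3]  = 2; Queue = Traffic·Latency  [with Traffic=-3, Latency=2]  = -6; Goodput = min(Queue, Traffic) - 5  [with Queue=-6, Traffic=-3]  = -11.
Change = -35 − (-11) = -24.

-24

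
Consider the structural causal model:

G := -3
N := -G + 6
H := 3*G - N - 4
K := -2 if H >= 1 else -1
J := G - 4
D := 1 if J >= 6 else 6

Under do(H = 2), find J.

do(H=2) replaces the equation H := 3*G - N - 4 with the constant H = 2.
J is not downstream of the intervention, so its value is determined by the original equations.
J = G - 4  [with G=-3]  = -7

-7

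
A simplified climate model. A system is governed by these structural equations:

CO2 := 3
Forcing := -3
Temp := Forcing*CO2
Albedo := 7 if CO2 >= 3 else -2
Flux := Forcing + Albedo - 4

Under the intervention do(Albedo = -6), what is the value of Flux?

-13

Intervening sets Albedo = -6 and removes its equation (Albedo := 7 if CO2 >= 3 else -2).
Flux = Forcing + Albedo - 4  [with Forcing=-3, Albedo=-6]  = -13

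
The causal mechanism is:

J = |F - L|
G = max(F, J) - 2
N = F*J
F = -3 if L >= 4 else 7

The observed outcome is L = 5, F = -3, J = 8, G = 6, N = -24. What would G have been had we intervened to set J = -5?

-5

The intervention breaks the incoming arrows to J: J = |F - L| no longer applies, and J = -5.
F = -3 if L >= 4 else 7  [with L=5]  = -3
G = max(F, J) - 2  [with F=-3, J=-5]  = -5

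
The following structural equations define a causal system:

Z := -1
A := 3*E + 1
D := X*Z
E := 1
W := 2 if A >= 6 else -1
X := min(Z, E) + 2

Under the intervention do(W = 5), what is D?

-1

do(W=5) replaces the equation W := 2 if A >= 6 else -1 with the constant W = 5.
Since D is not a descendant of the intervened variable, it is unaffected.
X = min(Z, E) + 2  [with Z=-1, E=1]  = 1
D = X*Z  [with X=1, Z=-1]  = -1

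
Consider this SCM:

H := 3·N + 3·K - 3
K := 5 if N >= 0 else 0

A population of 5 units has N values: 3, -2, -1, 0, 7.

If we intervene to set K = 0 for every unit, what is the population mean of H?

do(K=0) breaks K's dependence on N. With K=0 fixed, H across the units is 6, -9, -6, -3, 18, mean 1.2.

1.2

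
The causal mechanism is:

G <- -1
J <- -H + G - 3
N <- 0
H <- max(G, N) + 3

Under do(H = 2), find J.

The intervention breaks the incoming arrows to H: H <- max(G, N) + 3 no longer applies, and H = 2.
J = -H + G - 3  [with H=2, G=-1]  = -6

-6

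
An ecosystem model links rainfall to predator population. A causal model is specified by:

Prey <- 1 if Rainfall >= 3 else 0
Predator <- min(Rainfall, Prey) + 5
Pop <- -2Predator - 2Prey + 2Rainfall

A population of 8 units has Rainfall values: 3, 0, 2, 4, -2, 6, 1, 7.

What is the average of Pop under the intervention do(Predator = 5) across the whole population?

do(Predator=5) breaks Predator's dependence on Rainfall. With Predator=5 fixed, Pop across the units is -6, -10, -6, -4, -14, 0, -8, 2, mean -5.75.

-5.75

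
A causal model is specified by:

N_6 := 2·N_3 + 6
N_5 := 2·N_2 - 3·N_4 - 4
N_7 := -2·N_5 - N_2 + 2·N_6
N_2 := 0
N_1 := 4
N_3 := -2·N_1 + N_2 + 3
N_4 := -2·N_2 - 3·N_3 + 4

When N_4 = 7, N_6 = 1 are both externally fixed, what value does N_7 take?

52

Setting N_4 = 7, N_6 = 1 by intervention discards those variables' equations.
N_5 = 2·N_2 - 3·N_4 - 4  [with N_2=0, N_4=7]  = -25
N_7 = -2·N_5 - N_2 + 2·N_6  [with N_5=-25, N_2=0, N_6=1]  = 52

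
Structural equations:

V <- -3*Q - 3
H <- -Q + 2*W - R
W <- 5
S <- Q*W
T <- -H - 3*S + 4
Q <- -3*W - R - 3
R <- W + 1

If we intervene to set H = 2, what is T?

The intervention breaks the incoming arrows to H: H <- -Q + 2*W - R no longer applies, and H = 2.
R = W + 1  [with W=5]  = 6
Q = -3*W - R - 3  [with W=5, R=6]  = -24
S = Q*W  [with Q=-24, W=5]  = -120
T = -H - 3*S + 4  [with H=2, S=-120]  = 362

362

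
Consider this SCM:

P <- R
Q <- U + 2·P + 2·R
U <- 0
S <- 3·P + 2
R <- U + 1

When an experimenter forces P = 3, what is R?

1

Under do(P=3), the mechanism P <- R is discarded; P is fixed at 3.
Since R is not a descendant of the intervened variable, it is unaffected.
R = U + 1  [with U=0]  = 1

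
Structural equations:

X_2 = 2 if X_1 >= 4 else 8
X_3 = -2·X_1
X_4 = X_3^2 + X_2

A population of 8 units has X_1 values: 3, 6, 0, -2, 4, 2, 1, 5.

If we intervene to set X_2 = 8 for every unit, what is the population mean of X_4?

55.5

Every unit gets X_2=8 under the intervention. X_4 values become 44, 152, 8, 24, 72, 24, 12, 108; E[X_4|do(X_2=8)] = 55.5.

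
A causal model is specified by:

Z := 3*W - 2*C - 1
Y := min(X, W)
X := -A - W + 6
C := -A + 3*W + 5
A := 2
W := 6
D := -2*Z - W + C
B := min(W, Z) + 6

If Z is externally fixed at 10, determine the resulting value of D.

Under do(Z=10), the mechanism Z := 3*W - 2*C - 1 is discarded; Z is fixed at 10.
C = -A + 3*W + 5  [with A=2, W=6]  = 21
D = -2*Z - W + C  [with Z=10, W=6, C=21]  = -5

-5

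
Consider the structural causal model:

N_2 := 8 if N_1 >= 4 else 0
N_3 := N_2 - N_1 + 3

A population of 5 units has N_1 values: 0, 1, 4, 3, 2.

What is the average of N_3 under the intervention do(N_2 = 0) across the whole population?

do(N_2=0) breaks N_2's dependence on N_1. With N_2=0 fixed, N_3 across the units is 3, 2, -1, 0, 1, mean 1.

1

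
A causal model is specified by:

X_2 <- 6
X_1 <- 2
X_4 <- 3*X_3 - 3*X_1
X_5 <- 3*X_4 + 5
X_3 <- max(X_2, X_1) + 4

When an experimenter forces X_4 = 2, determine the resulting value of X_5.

Intervening sets X_4 = 2 and removes its equation (X_4 <- 3*X_3 - 3*X_1).
X_5 = 3*X_4 + 5  [with X_4=2]  = 11

11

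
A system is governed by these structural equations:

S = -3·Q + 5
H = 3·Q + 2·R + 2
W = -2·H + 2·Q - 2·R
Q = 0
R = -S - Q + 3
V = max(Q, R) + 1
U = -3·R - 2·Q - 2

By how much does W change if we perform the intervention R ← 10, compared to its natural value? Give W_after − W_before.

The intervention breaks the incoming arrows to R: R = -S - Q + 3 no longer applies, and R = 10.
H = 3·Q + 2·R + 2  [with Q=0, R=10]  = 22
W = -2·H + 2·Q - 2·R  [with H=22, Q=0, R=10]  = -64
Without intervention: S = -3·Q + 5  [with Q=0]  = 5; R = -S - Q + 3  [with S=5, Q=0]  = -2; H = 3·Q + 2·R + 2  [with Q=0, R=-2]  = -2; W = -2·H + 2·Q - 2·R  [with H=-2, Q=0, R=-2]  = 8.
Change = -64 − 8 = -72.

-72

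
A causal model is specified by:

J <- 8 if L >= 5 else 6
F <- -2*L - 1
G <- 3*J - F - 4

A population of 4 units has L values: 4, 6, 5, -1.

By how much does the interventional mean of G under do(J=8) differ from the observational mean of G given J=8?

-4

do(J=8) breaks J's dependence on L. With J=8 fixed, G across the units is 29, 33, 31, 19, mean 28.
Observing J=8 restricts to units where J's equation naturally yields 8: L ∈ {6, 5}. In that subpopulation G = 33, 31, mean 32.
Difference = 28 − 32 = -4.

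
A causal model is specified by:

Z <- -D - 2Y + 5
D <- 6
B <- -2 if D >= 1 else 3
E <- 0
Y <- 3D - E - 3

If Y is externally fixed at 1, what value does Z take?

Intervening sets Y = 1 and removes its equation (Y <- 3D - E - 3).
Z = -D - 2Y + 5  [with D=6, Y=1]  = -3

-3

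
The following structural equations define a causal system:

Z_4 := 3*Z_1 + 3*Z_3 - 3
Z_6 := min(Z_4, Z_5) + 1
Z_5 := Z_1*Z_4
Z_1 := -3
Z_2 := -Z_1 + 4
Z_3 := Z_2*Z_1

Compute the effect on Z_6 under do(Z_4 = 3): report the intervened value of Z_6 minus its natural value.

Under do(Z_4=3), the mechanism Z_4 := 3*Z_1 + 3*Z_3 - 3 is discarded; Z_4 is fixed at 3.
Z_5 = Z_1*Z_4  [with Z_1=-3, Z_4=3]  = -9
Z_6 = min(Z_4, Z_5) + 1  [with Z_4=3, Z_5=-9]  = -8
Without intervention: Z_2 = -Z_1 + 4  [with Z_1=-3]  = 7; Z_3 = Z_2*Z_1  [with Z_2=7, Z_1=-3]  = -21; Z_4 = 3*Z_1 + 3*Z_3 - 3  [with Z_1=-3, Z_3=-21]  = -75; Z_5 = Z_1*Z_4  [with Z_1=-3, Z_4=-75]  = 225; Z_6 = min(Z_4, Z_5) + 1  [with Z_4=-75, Z_5=225]  = -74.
Change = -8 − (-74) = 66.

66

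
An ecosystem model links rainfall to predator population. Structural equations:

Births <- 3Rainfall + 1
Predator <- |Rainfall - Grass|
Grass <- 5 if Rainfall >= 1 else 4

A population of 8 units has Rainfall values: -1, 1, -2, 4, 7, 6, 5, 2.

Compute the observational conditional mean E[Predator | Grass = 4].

5.5

Observing Grass=4 restricts to units where Grass's equation naturally yields 4: Rainfall ∈ {-1, -2}. In that subpopulation Predator = 5, 6, mean 5.5.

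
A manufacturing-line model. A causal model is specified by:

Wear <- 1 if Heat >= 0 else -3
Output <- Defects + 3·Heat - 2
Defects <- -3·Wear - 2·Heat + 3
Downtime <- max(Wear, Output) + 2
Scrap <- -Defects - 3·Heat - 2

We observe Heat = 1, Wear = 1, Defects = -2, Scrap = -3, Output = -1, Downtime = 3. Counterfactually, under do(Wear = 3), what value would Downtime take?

5

Under do(Wear=3), the mechanism Wear <- 1 if Heat >= 0 else -3 is discarded; Wear is fixed at 3.
Defects = -3·Wear - 2·Heat + 3  [with Wear=3, Heat=1]  = -8
Output = Defects + 3·Heat - 2  [with Defects=-8, Heat=1]  = -7
Downtime = max(Wear, Output) + 2  [with Wear=3, Output=-7]  = 5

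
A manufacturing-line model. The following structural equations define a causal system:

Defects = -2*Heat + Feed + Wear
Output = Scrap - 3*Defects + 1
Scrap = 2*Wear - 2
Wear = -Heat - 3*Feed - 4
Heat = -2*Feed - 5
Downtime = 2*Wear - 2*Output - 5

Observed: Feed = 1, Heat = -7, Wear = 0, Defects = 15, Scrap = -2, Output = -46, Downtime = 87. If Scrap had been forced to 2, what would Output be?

-42

The intervention breaks the incoming arrows to Scrap: Scrap = 2*Wear - 2 no longer applies, and Scrap = 2.
Heat = -2*Feed - 5  [with Feed=1]  = -7
Wear = -Heat - 3*Feed - 4  [with Heat=-7, Feed=1]  = 0
Defects = -2*Heat + Feed + Wear  [with Heat=-7, Feed=1, Wear=0]  = 15
Output = Scrap - 3*Defects + 1  [with Scrap=2, Defects=15]  = -42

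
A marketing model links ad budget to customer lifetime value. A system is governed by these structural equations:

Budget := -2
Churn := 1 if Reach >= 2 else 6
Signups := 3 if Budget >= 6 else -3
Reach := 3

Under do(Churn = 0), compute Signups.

Under do(Churn=0), the mechanism Churn := 1 if Reach >= 2 else 6 is discarded; Churn is fixed at 0.
Since Signups is not a descendant of the intervened variable, it is unaffected.
Signups = 3 if Budget >= 6 else -3  [with Budget=-2]  = -3

-3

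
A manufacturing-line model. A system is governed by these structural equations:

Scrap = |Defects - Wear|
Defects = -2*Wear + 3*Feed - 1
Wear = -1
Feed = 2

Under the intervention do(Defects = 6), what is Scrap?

7

The intervention breaks the incoming arrows to Defects: Defects = -2*Wear + 3*Feed - 1 no longer applies, and Defects = 6.
Scrap = |Defects - Wear|  [with Defects=6, Wear=-1]  = 7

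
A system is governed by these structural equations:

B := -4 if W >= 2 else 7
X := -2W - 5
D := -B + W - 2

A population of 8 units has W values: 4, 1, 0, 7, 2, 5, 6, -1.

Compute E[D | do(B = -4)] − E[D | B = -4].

-1.8

Under do(B=-4), B's equation is replaced by B=-4 for every unit. Per-unit D: 6, 3, 2, 9, 4, 7, 8, 1. Mean = 5.
Observing B=-4 restricts to units where B's equation naturally yields -4: W ∈ {4, 7, 2, 5, 6}. In that subpopulation D = 6, 9, 4, 7, 8, mean 6.8.
Difference = 5 − 6.8 = -1.8.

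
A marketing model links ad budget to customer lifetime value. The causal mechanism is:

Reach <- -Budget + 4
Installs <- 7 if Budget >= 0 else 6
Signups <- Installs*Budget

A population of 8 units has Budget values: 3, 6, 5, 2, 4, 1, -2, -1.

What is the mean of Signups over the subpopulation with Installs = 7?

24.5

Conditioning on Installs=7 selects the 6 unit(s) with Budget ∈ {3, 6, 5, 2, 4, 1}. Their Signups values: 21, 42, 35, 14, 28, 7. Mean = 24.5.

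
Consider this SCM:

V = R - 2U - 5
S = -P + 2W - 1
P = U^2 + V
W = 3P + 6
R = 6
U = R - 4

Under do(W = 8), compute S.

14

The intervention breaks the incoming arrows to W: W = 3P + 6 no longer applies, and W = 8.
U = R - 4  [with R=6]  = 2
V = R - 2U - 5  [with R=6, U=2]  = -3
P = U^2 + V  [with U=2, V=-3]  = 1
S = -P + 2W - 1  [with P=1, W=8]  = 14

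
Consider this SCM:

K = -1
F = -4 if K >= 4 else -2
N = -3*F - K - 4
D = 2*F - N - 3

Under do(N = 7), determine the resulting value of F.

-2

Under do(N=7), the mechanism N = -3*F - K - 4 is discarded; N is fixed at 7.
Since F is not a descendant of the intervened variable, it is unaffected.
F = -4 if K >= 4 else -2  [with K=-1]  = -2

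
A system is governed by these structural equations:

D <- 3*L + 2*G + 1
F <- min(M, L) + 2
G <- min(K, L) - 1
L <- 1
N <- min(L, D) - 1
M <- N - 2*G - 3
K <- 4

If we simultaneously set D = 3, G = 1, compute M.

The joint intervention fixes D = 3, G = 1, removing each variable's own equation.
N = min(L, D) - 1  [with L=1, D=3]  = 0
M = N - 2*G - 3  [with N=0, G=1]  = -5

-5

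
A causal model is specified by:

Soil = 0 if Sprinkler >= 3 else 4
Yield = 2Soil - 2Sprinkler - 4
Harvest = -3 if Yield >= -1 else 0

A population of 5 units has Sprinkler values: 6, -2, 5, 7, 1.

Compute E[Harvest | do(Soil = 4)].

-1.2

do(Soil=4) breaks Soil's dependence on Sprinkler. With Soil=4 fixed, Harvest across the units is 0, -3, 0, 0, -3, mean -1.2.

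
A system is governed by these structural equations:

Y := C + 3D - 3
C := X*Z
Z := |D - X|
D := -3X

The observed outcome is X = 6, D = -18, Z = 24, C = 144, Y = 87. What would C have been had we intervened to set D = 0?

Under do(D=0), the mechanism D := -3X is discarded; D is fixed at 0.
Z = |D - X|  [with D=0, X=6]  = 6
C = X*Z  [with X=6, Z=6]  = 36

36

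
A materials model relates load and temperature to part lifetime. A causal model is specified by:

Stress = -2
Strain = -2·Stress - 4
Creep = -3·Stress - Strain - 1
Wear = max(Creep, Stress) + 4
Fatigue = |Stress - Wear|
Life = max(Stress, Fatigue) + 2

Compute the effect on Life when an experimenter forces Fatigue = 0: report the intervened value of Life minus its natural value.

The intervention breaks the incoming arrows to Fatigue: Fatigue = |Stress - Wear| no longer applies, and Fatigue = 0.
Life = max(Stress, Fatigue) + 2  [with Stress=-2, Fatigue=0]  = 2
Without intervention: Strain = -2·Stress - 4  [with Stress=-2]  = 0; Creep = -3·Stress - Strain - 1  [with Stress=-2, Strain=0]  = 5; Wear = max(Creep, Stress) + 4  [with Creep=5, Stress=-2]  = 9; Fatigue = |Stress - Wear|  [with Stress=-2, Wear=9]  = 11; Life = max(Stress, Fatigue) + 2  [with Stress=-2, Fatigue=11]  = 13.
Change = 2 − 13 = -11.

-11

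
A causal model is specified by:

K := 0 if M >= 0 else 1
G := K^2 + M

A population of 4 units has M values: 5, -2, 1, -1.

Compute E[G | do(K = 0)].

Under do(K=0), K's equation is replaced by K=0 for every unit. Per-unit G: 5, -2, 1, -1. Mean = 0.75.

0.75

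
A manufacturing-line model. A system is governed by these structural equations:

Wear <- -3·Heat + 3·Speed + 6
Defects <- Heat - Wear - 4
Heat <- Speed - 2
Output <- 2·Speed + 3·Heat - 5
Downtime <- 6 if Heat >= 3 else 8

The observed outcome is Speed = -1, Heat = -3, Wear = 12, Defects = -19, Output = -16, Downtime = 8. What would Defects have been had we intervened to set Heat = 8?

25

Under do(Heat=8), the mechanism Heat <- Speed - 2 is discarded; Heat is fixed at 8.
Wear = -3·Heat + 3·Speed + 6  [with Heat=8, Speed=-1]  = -21
Defects = Heat - Wear - 4  [with Heat=8, Wear=-21]  = 25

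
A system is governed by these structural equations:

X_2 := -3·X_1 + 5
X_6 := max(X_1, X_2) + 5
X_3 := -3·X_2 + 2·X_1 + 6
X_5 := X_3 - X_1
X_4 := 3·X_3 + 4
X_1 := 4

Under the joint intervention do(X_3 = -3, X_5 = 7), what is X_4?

The joint intervention fixes X_3 = -3, X_5 = 7, removing each variable's own equation.
X_4 = 3·X_3 + 4  [with X_3=-3]  = -5

-5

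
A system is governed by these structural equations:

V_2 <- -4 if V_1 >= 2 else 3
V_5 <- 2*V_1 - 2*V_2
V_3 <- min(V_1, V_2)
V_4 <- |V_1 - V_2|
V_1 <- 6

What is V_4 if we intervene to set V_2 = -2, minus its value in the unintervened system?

Under do(V_2=-2), the mechanism V_2 <- -4 if V_1 >= 2 else 3 is discarded; V_2 is fixed at -2.
V_4 = |V_1 - V_2|  [with V_1=6, V_2=-2]  = 8
Without intervention: V_2 = -4 if V_1 >= 2 else 3  [with V_1=6]  = -4; V_4 = |V_1 - V_2|  [with V_1=6, V_2=-4]  = 10.
Change = 8 − 10 = -2.

-2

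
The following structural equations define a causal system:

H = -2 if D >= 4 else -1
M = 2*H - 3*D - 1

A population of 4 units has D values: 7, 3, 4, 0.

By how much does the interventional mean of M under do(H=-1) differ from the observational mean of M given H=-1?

-6

Under do(H=-1), H's equation is replaced by H=-1 for every unit. Per-unit M: -24, -12, -15, -3. Mean = -13.5.
Conditioning on H=-1 selects the 2 unit(s) with D ∈ {3, 0}. Their M values: -12, -3. Mean = -7.5.
Difference = -13.5 − (-7.5) = -6.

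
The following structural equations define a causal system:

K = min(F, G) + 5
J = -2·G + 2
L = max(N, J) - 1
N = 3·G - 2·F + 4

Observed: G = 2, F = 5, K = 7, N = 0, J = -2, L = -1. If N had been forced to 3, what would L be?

2

Under do(N=3), the mechanism N = 3·G - 2·F + 4 is discarded; N is fixed at 3.
J = -2·G + 2  [with G=2]  = -2
L = max(N, J) - 1  [with N=3, J=-2]  = 2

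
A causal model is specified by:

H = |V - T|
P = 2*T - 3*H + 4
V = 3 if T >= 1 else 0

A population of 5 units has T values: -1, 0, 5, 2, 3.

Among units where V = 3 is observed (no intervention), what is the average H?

1

Conditioning on V=3 selects the 3 unit(s) with T ∈ {5, 2, 3}. Their H values: 2, 1, 0. Mean = 1.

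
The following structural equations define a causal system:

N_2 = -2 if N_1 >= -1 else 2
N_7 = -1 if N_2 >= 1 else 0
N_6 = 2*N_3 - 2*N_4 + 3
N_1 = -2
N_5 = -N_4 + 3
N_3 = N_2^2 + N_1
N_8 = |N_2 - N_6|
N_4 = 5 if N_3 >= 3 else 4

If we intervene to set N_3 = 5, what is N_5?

do(N_3=5) replaces the equation N_3 = N_2^2 + N_1 with the constant N_3 = 5.
N_4 = 5 if N_3 >= 3 else 4  [with N_3=5]  = 5
N_5 = -N_4 + 3  [with N_4=5]  = -2

-2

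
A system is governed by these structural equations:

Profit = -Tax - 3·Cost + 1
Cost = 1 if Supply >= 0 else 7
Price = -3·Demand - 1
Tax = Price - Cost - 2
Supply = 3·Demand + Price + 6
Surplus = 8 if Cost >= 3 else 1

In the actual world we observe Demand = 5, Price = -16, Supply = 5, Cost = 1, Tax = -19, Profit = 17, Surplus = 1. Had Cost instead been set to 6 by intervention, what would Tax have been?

-24

Intervening sets Cost = 6 and removes its equation (Cost = 1 if Supply >= 0 else 7).
Price = -3·Demand - 1  [with Demand=5]  = -16
Tax = Price - Cost - 2  [with Price=-16, Cost=6]  = -24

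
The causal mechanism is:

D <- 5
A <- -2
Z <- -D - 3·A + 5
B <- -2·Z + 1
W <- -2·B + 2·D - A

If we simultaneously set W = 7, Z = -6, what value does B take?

Under do(W = 7, Z = -6), each intervened variable's structural equation is replaced by its fixed value.
B = -2·Z + 1  [with Z=-6]  = 13

13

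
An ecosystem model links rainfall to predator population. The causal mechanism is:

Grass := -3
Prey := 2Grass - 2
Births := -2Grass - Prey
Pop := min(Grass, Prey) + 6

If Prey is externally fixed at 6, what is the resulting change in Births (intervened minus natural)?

-14

The intervention breaks the incoming arrows to Prey: Prey := 2Grass - 2 no longer applies, and Prey = 6.
Births = -2Grass - Prey  [with Grass=-3, Prey=6]  = 0
Without intervention: Prey = 2Grass - 2  [with Grass=-3]  = -8; Births = -2Grass - Prey  [with Grass=-3, Prey=-8]  = 14.
Change = 0 − 14 = -14.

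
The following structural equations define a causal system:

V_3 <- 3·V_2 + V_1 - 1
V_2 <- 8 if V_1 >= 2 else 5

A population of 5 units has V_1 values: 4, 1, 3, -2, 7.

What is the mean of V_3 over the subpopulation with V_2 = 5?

E[V_3|V_2=5] averages over only the 2 units with V_2=5 (V_1 = 1, -2): V_3 = 15, 12, mean 13.5.

13.5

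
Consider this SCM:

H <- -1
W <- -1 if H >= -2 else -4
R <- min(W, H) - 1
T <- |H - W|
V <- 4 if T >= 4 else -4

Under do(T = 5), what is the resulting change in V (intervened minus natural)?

Intervening sets T = 5 and removes its equation (T <- |H - W|).
V = 4 if T >= 4 else -4  [with T=5]  = 4
Without intervention: W = -1 if H >= -2 else -4  [with H=-1]  = -1; T = |H - W|  [with H=-1, W=-1]  = 0; V = 4 if T >= 4 else -4  [with T=0]  = -4.
Change = 4 − (-4) = 8.

8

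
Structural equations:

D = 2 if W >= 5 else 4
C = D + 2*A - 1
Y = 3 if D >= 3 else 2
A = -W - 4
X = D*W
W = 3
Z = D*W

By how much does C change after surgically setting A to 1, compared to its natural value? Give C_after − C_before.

16

The intervention breaks the incoming arrows to A: A = -W - 4 no longer applies, and A = 1.
D = 2 if W >= 5 else 4  [with W=3]  = 4
C = D + 2*A - 1  [with D=4, A=1]  = 5
Without intervention: D = 2 if W >= 5 else 4  [with W=3]  = 4; A = -W - 4  [with W=3]  = -7; C = D + 2*A - 1  [with D=4, A=-7]  = -11.
Change = 5 − (-11) = 16.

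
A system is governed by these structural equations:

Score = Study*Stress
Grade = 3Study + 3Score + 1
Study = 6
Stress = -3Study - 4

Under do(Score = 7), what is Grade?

40

The intervention breaks the incoming arrows to Score: Score = Study*Stress no longer applies, and Score = 7.
Grade = 3Study + 3Score + 1  [with Study=6, Score=7]  = 40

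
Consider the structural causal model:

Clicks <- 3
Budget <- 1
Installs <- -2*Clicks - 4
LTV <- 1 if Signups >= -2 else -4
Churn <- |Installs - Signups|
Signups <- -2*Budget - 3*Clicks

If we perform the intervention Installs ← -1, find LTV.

The intervention breaks the incoming arrows to Installs: Installs <- -2*Clicks - 4 no longer applies, and Installs = -1.
No directed path runs from Installs to LTV, so LTV keeps its natural value.
Signups = -2*Budget - 3*Clicks  [with Budget=1, Clicks=3]  = -11
LTV = 1 if Signups >= -2 else -4  [with Signups=-11]  = -4

-4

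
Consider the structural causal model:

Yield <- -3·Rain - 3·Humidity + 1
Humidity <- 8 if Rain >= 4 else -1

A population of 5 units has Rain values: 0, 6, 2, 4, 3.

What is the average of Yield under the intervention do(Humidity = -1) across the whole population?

Every unit gets Humidity=-1 under the intervention. Yield values become 4, -14, -2, -8, -5; E[Yield|do(Humidity=-1)] = -5.

-5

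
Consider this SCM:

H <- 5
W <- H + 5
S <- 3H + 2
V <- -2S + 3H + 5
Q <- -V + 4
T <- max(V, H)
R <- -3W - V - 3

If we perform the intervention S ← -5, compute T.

30

The intervention breaks the incoming arrows to S: S <- 3H + 2 no longer applies, and S = -5.
V = -2S + 3H + 5  [with S=-5, H=5]  = 30
T = max(V, H)  [with V=30, H=5]  = 30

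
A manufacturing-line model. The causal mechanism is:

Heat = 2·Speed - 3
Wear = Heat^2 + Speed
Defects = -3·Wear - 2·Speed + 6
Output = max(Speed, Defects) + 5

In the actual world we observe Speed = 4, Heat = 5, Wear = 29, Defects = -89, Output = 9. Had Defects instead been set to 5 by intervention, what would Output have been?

10

Intervening sets Defects = 5 and removes its equation (Defects = -3·Wear - 2·Speed + 6).
Output = max(Speed, Defects) + 5  [with Speed=4, Defects=5]  = 10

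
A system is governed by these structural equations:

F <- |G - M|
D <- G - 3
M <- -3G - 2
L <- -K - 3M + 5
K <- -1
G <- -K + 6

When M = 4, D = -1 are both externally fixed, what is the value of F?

3

Setting M = 4, D = -1 by intervention discards those variables' equations.
G = -K + 6  [with K=-1]  = 7
F = |G - M|  [with G=7, M=4]  = 3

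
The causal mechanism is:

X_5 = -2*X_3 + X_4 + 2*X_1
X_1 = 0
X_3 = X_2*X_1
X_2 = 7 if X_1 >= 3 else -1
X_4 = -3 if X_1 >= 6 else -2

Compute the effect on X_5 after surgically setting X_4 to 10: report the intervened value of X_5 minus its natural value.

12

Intervening sets X_4 = 10 and removes its equation (X_4 = -3 if X_1 >= 6 else -2).
X_2 = 7 if X_1 >= 3 else -1  [with X_1=0]  = -1
X_3 = X_2*X_1  [with X_2=-1, X_1=0]  = 0
X_5 = -2*X_3 + X_4 + 2*X_1  [with X_3=0, X_4=10, X_1=0]  = 10
Without intervention: X_2 = 7 if X_1 >= 3 else -1  [with X_1=0]  = -1; X_3 = X_2*X_1  [with X_2=-1, X_1=0]  = 0; X_4 = -3 if X_1 >= 6 else -2  [with X_1=0]  = -2; X_5 = -2*X_3 + X_4 + 2*X_1  [with X_3=0, X_4=-2, X_1=0]  = -2.
Change = 10 − (-2) = 12.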